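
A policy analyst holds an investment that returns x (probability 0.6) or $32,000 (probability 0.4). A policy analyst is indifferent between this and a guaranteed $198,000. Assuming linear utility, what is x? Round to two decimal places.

0.6·x + 0.4·32000 = 198000
0.6·x = 198000 − 12800 = 185200
x = 185200 / 0.6 = 308666.6667

x = $308,666.67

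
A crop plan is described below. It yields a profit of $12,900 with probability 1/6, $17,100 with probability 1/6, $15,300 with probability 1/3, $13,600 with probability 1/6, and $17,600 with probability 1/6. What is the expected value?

EV = 1/6 × 12900 + 1/6 × 17100 + 1/3 × 15300 + 1/6 × 13600 + 1/6 × 17600 = 2150 + 2850 + 5100 + 2266.6667 + 2933.3333 = 15300

$15,300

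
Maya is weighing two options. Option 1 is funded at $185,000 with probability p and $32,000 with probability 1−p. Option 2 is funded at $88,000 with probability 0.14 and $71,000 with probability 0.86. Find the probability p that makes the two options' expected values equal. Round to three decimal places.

EV(Option 2) = 0.14 × 88000 + 0.86 × 71000 = 12320 + 61060 = 73380
p·185000 + (1−p)·32000 = 73380
153000p + 32000 = 73380
p = (73380 − 32000) / 153000

p = 0.270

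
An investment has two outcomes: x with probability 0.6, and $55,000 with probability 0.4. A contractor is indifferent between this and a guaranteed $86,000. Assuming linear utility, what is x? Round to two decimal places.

0.6·x + 0.4·55000 = 86000
0.6·x = 86000 − 22000 = 64000
x = 64000 / 0.6 = 106666.6667

x = $106,666.67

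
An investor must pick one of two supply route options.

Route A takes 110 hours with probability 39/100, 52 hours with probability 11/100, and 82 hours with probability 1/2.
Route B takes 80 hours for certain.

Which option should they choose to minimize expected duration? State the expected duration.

Route A = 39/100 × 110 + 11/100 × 52 + 1/2 × 82 = 42.9 + 5.72 + 41 = 89.62
Route B: 80 (certain)

Route B (80 hours)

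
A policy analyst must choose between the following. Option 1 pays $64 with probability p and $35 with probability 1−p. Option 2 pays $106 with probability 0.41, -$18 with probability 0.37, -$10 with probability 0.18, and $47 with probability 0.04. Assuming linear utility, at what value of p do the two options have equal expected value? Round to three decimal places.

EV(Option 2) = 0.41 × 106 + 0.37 × (-18) + 0.18 × (-10) + 0.04 × 47 = 43.46 − 6.66 − 1.8 + 1.88 = 36.88
p·64 + (1−p)·35 = 36.88
29p + 35 = 36.88
p = (36.88 − 35) / 29

p = 0.065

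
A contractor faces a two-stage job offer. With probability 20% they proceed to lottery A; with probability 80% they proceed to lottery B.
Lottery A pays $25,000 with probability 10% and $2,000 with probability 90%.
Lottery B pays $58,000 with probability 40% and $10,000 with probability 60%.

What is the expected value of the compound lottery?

EV(A) = 0.1 × 25000 + 0.9 × 2000 = 2500 + 1800 = 4300
EV(B) = 0.4 × 58000 + 0.6 × 10000 = 23200 + 6000 = 29200
Overall = 0.2 × 4300 + 0.8 × 29200 = 860 + 23360 = 24220

$24,220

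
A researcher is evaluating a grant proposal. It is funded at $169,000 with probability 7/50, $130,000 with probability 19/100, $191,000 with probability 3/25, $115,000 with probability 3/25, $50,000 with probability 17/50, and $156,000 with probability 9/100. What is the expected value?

$116,120

EV = 7/50 × 169000 + 19/100 × 130000 + 3/25 × 191000 + 3/25 × 115000 + 17/50 × 50000 + 9/100 × 156000 = 23660 + 24700 + 22920 + 13800 + 17000 + 14040 = 116120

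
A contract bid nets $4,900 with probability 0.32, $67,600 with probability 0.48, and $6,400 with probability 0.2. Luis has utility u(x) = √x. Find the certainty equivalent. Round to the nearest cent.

$26,634.24

E[u] = 0.32·√4900 + 0.48·√67600 + 0.2·√6400 = 0.32·70 + 0.48·260 + 0.2·80 = 163.2
CE = (163.2)² = 26634.24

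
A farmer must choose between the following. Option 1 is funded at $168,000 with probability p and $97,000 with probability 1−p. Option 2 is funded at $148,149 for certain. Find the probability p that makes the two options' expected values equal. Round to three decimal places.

p·168000 + (1−p)·97000 = 148149
71000p + 97000 = 148149
p = (148149 − 97000) / 71000

p = 0.720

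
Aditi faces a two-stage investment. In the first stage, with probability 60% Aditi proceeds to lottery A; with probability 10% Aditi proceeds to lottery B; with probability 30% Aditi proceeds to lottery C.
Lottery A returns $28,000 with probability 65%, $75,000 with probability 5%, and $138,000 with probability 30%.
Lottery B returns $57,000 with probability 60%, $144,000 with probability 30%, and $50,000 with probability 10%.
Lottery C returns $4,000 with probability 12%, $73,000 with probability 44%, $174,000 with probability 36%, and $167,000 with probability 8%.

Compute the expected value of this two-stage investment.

$78,830

EV(A) = 0.65 × 28000 + 0.05 × 75000 + 0.3 × 138000 = 18200 + 3750 + 41400 = 63350
EV(B) = 0.6 × 57000 + 0.3 × 144000 + 0.1 × 50000 = 34200 + 43200 + 5000 = 82400
EV(C) = 0.12 × 4000 + 0.44 × 73000 + 0.36 × 174000 + 0.08 × 167000 = 480 + 32120 + 62640 + 13360 = 108600
Overall = 0.6 × 63350 + 0.1 × 82400 + 0.3 × 108600 = 38010 + 8240 + 32580 = 78830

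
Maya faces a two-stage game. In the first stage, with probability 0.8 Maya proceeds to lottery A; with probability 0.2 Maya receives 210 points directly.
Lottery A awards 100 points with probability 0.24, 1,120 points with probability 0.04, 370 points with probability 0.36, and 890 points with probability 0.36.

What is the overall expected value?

459.92 points

EV(A) = 0.24 × 100 + 0.04 × 1120 + 0.36 × 370 + 0.36 × 890 = 24 + 44.8 + 133.2 + 320.4 = 522.4
Branch B: 210 (certain)
Overall = 0.8 × 522.4 + 0.2 × 210 = 417.92 + 42 = 459.92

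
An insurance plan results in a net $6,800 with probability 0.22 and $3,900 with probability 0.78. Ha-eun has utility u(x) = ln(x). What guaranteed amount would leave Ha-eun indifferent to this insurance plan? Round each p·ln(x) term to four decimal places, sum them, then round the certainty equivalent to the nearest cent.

$4,407.22

E[u] = 0.22·ln(6800) + 0.78·ln(3900) = 1.9414 + 6.4496 = 8.3910
CE = e^8.3910 ≈ 4407.22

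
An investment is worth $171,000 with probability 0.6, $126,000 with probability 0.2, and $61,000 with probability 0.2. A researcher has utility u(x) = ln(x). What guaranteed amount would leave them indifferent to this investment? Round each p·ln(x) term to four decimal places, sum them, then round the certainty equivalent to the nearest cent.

E[u] = 0.6·ln(171000) + 0.2·ln(126000) + 0.2·ln(61000) = 7.2297 + 2.3488 + 2.2037 = 11.7822
CE = e^11.7822 ≈ 130901.45

$130,901.45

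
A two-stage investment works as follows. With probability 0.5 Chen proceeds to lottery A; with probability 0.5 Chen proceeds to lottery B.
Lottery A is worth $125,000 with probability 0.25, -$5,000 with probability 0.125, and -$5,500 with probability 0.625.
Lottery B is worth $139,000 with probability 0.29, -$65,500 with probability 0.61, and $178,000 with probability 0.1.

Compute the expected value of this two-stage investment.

$22,671.25

EV(A) = 0.25 × 125000 + 0.125 × (-5000) + 0.625 × (-5500) = 31250 − 625 − 3437.5 = 27187.5
EV(B) = 0.29 × 139000 + 0.61 × (-65500) + 0.1 × 178000 = 40310 − 39955 + 17800 = 18155
Overall = 0.5 × 27187.5 + 0.5 × 18155 = 13593.75 + 9077.5 = 22671.25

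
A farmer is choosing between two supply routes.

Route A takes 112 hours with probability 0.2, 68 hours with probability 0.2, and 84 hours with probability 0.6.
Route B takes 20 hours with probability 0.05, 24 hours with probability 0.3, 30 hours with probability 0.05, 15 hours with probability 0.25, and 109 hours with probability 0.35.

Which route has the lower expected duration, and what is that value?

Route A = 0.2 × 112 + 0.2 × 68 + 0.6 × 84 = 22.4 + 13.6 + 50.4 = 86.4
Route B = 0.05 × 20 + 0.3 × 24 + 0.05 × 30 + 0.25 × 15 + 0.35 × 109 = 1 + 7.2 + 1.5 + 3.75 + 38.15 = 51.6

Route B (51.6 hours)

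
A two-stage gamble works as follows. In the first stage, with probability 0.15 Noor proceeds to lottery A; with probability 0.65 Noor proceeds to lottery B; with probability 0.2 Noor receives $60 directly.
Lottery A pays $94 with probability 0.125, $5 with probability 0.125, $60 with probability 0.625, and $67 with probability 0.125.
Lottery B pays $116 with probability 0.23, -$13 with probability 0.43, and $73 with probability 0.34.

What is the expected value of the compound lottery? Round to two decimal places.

EV(A) = 0.125 × 94 + 0.125 × 5 + 0.625 × 60 + 0.125 × 67 = 11.75 + 0.625 + 37.5 + 8.375 = 58.25
EV(B) = 0.23 × 116 + 0.43 × (-13) + 0.34 × 73 = 26.68 − 5.59 + 24.82 = 45.91
Branch C: 60 (certain)
Overall = 0.15 × 58.25 + 0.65 × 45.91 + 0.2 × 60 = 8.7375 + 29.8415 + 12 = 50.579

$50.58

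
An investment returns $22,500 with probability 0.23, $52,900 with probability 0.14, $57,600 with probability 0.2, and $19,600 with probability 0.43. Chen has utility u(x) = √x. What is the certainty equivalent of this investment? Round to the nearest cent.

$30,590.01

E[u] = 0.23·√22500 + 0.14·√52900 + 0.2·√57600 + 0.43·√19600 = 0.23·150 + 0.14·230 + 0.2·240 + 0.43·140 = 174.9
CE = (174.9)² = 30590.01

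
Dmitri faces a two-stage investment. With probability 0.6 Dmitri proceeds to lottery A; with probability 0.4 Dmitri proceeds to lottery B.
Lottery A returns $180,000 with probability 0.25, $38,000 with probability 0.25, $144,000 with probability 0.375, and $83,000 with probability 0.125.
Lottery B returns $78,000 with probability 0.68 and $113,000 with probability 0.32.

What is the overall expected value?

$107,005

EV(A) = 0.25 × 180000 + 0.25 × 38000 + 0.375 × 144000 + 0.125 × 83000 = 45000 + 9500 + 54000 + 10375 = 118875
EV(B) = 0.68 × 78000 + 0.32 × 113000 = 53040 + 36160 = 89200
Overall = 0.6 × 118875 + 0.4 × 89200 = 71325 + 35680 = 107005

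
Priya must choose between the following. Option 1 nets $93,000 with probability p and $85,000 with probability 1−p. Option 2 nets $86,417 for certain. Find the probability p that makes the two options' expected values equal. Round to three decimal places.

p = 0.177

p·93000 + (1−p)·85000 = 86417
8000p + 85000 = 86417
p = (86417 − 85000) / 8000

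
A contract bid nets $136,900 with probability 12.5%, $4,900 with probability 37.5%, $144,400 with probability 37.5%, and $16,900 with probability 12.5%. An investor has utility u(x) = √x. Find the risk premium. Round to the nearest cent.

$21,735.94

E[u] = 0.125·√136900 + 0.375·√4900 + 0.375·√144400 + 0.125·√16900 = 0.125·370 + 0.375·70 + 0.375·380 + 0.125·130 = 231.25
CE = (231.25)² = 53476.5625
Risk premium = EV − CE = 75212.5 − 53476.5625 = 21735.9375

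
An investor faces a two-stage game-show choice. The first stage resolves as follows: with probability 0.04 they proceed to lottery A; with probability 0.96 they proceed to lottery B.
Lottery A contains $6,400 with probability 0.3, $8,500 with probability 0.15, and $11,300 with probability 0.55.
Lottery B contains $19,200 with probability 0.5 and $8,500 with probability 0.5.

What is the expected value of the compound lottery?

$13,672.40

EV(A) = 0.3 × 6400 + 0.15 × 8500 + 0.55 × 11300 = 1920 + 1275 + 6215 = 9410
EV(B) = 0.5 × 19200 + 0.5 × 8500 = 9600 + 4250 = 13850
Overall = 0.04 × 9410 + 0.96 × 13850 = 376.4 + 13296 = 13672.4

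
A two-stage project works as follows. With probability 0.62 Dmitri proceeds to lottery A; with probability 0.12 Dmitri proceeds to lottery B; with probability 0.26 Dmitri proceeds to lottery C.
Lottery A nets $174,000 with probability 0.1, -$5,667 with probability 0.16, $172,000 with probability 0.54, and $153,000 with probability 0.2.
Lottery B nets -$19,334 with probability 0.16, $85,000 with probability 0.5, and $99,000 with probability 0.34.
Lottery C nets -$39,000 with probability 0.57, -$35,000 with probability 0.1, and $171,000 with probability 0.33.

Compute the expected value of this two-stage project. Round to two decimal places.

EV(A) = 0.1 × 174000 + 0.16 × (-5667) + 0.54 × 172000 + 0.2 × 153000 = 17400 − 906.72 + 92880 + 30600 = 139973.28
EV(B) = 0.16 × (-19334) + 0.5 × 85000 + 0.34 × 99000 = -3093.44 + 42500 + 33660 = 73066.56
EV(C) = 0.57 × (-39000) + 0.1 × (-35000) + 0.33 × 171000 = -22230 − 3500 + 56430 = 30700
Overall = 0.62 × 139973.28 + 0.12 × 73066.56 + 0.26 × 30700 = 86783.4336 + 8767.9872 + 7982 = 103533.4208

$103,533.42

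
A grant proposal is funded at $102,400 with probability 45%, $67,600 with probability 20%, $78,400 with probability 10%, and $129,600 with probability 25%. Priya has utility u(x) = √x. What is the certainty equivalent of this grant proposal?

$98,596

E[u] = 0.45·√102400 + 0.2·√67600 + 0.1·√78400 + 0.25·√129600 = 0.45·320 + 0.2·260 + 0.1·280 + 0.25·360 = 314
CE = (314)² = 98596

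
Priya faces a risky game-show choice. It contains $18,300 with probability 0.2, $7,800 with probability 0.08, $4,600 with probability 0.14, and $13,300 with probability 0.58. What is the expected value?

$12,642

EV = 0.2 × 18300 + 0.08 × 7800 + 0.14 × 4600 + 0.58 × 13300 = 3660 + 624 + 644 + 7714 = 12642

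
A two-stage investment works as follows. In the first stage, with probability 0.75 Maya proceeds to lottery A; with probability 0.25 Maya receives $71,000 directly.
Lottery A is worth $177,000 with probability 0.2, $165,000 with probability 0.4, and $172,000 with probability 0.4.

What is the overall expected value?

EV(A) = 0.2 × 177000 + 0.4 × 165000 + 0.4 × 172000 = 35400 + 66000 + 68800 = 170200
Branch B: 71000 (certain)
Overall = 0.75 × 170200 + 0.25 × 71000 = 127650 + 17750 = 145400

$145,400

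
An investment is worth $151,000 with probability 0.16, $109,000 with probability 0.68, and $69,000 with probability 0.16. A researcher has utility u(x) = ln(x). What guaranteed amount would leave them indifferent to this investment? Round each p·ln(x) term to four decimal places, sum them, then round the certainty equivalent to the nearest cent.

$106,734.53

E[u] = 0.16·ln(151000) + 0.68·ln(109000) + 0.16·ln(69000) = 1.9080 + 7.8874 + 1.7827 = 11.5781
CE = e^11.5781 ≈ 106734.53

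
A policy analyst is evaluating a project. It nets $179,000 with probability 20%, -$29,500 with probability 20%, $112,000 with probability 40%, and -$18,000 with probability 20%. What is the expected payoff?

$71,100

EV = 0.2 × 179000 + 0.2 × (-29500) + 0.4 × 112000 + 0.2 × (-18000) = 35800 − 5900 + 44800 − 3600 = 71100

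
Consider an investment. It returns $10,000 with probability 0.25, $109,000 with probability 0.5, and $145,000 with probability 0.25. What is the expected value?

EV = 0.25 × 10000 + 0.5 × 109000 + 0.25 × 145000 = 2500 + 54500 + 36250 = 93250

$93,250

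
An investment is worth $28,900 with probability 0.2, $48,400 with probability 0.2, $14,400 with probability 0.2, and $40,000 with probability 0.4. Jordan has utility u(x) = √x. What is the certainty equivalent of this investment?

$33,124

E[u] = 0.2·√28900 + 0.2·√48400 + 0.2·√14400 + 0.4·√40000 = 0.2·170 + 0.2·220 + 0.2·120 + 0.4·200 = 182
CE = (182)² = 33124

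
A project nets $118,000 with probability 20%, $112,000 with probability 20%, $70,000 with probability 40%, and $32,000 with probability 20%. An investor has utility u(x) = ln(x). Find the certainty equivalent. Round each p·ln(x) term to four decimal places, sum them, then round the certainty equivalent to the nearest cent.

E[u] = 0.2·ln(118000) + 0.2·ln(112000) + 0.4·ln(70000) + 0.2·ln(32000) = 2.3357 + 2.3253 + 4.4625 + 2.0747 = 11.1982
CE = e^11.1982 ≈ 72998.93

$72,998.93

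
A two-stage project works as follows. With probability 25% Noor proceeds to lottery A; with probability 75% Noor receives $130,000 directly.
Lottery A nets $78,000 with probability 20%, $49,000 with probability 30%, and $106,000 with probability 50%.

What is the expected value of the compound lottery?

EV(A) = 0.2 × 78000 + 0.3 × 49000 + 0.5 × 106000 = 15600 + 14700 + 53000 = 83300
Branch B: 130000 (certain)
Overall = 0.25 × 83300 + 0.75 × 130000 = 20825 + 97500 = 118325

$118,325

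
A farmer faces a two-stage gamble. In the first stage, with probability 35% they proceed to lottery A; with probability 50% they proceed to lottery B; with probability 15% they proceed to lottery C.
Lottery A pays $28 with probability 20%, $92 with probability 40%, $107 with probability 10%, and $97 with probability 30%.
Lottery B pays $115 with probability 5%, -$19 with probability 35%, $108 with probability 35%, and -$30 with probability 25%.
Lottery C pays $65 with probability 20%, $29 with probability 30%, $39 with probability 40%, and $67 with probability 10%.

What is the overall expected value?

EV(A) = 0.2 × 28 + 0.4 × 92 + 0.1 × 107 + 0.3 × 97 = 5.6 + 36.8 + 10.7 + 29.1 = 82.2
EV(B) = 0.05 × 115 + 0.35 × (-19) + 0.35 × 108 + 0.25 × (-30) = 5.75 − 6.65 + 37.8 − 7.5 = 29.4
EV(C) = 0.2 × 65 + 0.3 × 29 + 0.4 × 39 + 0.1 × 67 = 13 + 8.7 + 15.6 + 6.7 = 44
Overall = 0.35 × 82.2 + 0.5 × 29.4 + 0.15 × 44 = 28.77 + 14.7 + 6.6 = 50.07

$50.07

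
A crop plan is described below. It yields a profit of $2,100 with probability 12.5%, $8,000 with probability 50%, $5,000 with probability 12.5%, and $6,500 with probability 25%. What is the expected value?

EV = 0.125 × 2100 + 0.5 × 8000 + 0.125 × 5000 + 0.25 × 6500 = 262.5 + 4000 + 625 + 1625 = 6512.5

$6,512.50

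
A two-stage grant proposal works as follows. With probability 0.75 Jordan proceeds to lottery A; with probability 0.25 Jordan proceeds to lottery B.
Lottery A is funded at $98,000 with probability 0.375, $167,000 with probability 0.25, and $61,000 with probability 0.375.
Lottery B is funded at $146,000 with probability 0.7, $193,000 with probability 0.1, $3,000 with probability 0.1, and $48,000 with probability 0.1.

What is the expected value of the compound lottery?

EV(A) = 0.375 × 98000 + 0.25 × 167000 + 0.375 × 61000 = 36750 + 41750 + 22875 = 101375
EV(B) = 0.7 × 146000 + 0.1 × 193000 + 0.1 × 3000 + 0.1 × 48000 = 102200 + 19300 + 300 + 4800 = 126600
Overall = 0.75 × 101375 + 0.25 × 126600 = 76031.25 + 31650 = 107681.25

$107,681.25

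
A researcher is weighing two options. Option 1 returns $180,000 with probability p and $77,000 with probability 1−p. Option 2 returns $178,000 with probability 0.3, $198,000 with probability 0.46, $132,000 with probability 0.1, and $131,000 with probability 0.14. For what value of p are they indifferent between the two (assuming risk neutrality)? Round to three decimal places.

EV(Option 2) = 0.3 × 178000 + 0.46 × 198000 + 0.1 × 132000 + 0.14 × 131000 = 53400 + 91080 + 13200 + 18340 = 176020
p·180000 + (1−p)·77000 = 176020
103000p + 77000 = 176020
p = (176020 − 77000) / 103000

p = 0.961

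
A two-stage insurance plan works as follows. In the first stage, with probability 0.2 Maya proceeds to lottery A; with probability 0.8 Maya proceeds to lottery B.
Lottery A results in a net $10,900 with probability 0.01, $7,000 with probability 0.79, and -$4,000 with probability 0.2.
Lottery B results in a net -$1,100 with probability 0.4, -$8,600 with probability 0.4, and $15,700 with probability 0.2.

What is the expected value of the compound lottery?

$375.80

EV(A) = 0.01 × 10900 + 0.79 × 7000 + 0.2 × (-4000) = 109 + 5530 − 800 = 4839
EV(B) = 0.4 × (-1100) + 0.4 × (-8600) + 0.2 × 15700 = -440 − 3440 + 3140 = -740
Overall = 0.2 × 4839 + 0.8 × (-740) = 967.8 − 592 = 375.8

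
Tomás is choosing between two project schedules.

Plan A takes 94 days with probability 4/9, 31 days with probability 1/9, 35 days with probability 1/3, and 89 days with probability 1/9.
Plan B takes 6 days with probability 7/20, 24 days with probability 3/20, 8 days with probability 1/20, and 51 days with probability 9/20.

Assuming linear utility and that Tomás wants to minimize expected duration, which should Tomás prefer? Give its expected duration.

Plan B (29.05 days)

Plan A = 4/9 × 94 + 1/9 × 31 + 1/3 × 35 + 1/9 × 89 = 41.7778 + 3.4444 + 11.6667 + 9.8889 = 66.7778
Plan B = 7/20 × 6 + 3/20 × 24 + 1/20 × 8 + 9/20 × 51 = 2.1 + 3.6 + 0.4 + 22.95 = 29.05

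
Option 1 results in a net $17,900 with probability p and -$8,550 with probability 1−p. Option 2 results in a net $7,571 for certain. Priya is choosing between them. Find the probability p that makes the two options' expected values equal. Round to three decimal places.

p = 0.609

p·17900 + (1−p)·(-8550) = 7571
26450p − 8550 = 7571
p = (7571 + 8550) / 26450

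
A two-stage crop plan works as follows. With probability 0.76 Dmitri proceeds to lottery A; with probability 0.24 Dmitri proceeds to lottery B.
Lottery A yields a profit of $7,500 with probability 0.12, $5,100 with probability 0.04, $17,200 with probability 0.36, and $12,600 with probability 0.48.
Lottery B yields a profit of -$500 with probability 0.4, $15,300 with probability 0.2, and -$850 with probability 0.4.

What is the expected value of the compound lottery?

$10,746.24

EV(A) = 0.12 × 7500 + 0.04 × 5100 + 0.36 × 17200 + 0.48 × 12600 = 900 + 204 + 6192 + 6048 = 13344
EV(B) = 0.4 × (-500) + 0.2 × 15300 + 0.4 × (-850) = -200 + 3060 − 340 = 2520
Overall = 0.76 × 13344 + 0.24 × 2520 = 10141.44 + 604.8 = 10746.24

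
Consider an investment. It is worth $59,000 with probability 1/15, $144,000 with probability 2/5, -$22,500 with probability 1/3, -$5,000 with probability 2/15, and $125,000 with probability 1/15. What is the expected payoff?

$61,700

EV = 1/15 × 59000 + 2/5 × 144000 + 1/3 × (-22500) + 2/15 × (-5000) + 1/15 × 125000 = 3933.3333 + 57600 − 7500 − 666.6667 + 8333.3333 = 61700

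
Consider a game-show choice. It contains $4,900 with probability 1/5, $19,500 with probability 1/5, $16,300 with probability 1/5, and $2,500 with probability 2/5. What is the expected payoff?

$9,140

EV = 1/5 × 4900 + 1/5 × 19500 + 1/5 × 16300 + 2/5 × 2500 = 980 + 3900 + 3260 + 1000 = 9140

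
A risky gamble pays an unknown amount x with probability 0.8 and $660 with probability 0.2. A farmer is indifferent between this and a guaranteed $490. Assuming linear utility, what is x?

x = $447.50

0.8·x + 0.2·660 = 490
0.8·x = 490 − 132 = 358
x = 358 / 0.8 = 447.5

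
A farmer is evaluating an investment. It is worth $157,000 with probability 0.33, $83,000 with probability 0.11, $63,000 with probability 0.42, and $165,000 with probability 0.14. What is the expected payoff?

EV = 0.33 × 157000 + 0.11 × 83000 + 0.42 × 63000 + 0.14 × 165000 = 51810 + 9130 + 26460 + 23100 = 110500

$110,500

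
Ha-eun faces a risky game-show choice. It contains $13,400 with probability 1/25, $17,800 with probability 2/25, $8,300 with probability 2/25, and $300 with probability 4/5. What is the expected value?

EV = 1/25 × 13400 + 2/25 × 17800 + 2/25 × 8300 + 4/5 × 300 = 536 + 1424 + 664 + 240 = 2864

$2,864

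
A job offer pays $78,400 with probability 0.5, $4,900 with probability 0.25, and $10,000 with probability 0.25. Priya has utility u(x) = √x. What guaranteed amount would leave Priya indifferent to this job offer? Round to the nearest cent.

$33,306.25

E[u] = 0.5·√78400 + 0.25·√4900 + 0.25·√10000 = 0.5·280 + 0.25·70 + 0.25·100 = 182.5
CE = (182.5)² = 33306.25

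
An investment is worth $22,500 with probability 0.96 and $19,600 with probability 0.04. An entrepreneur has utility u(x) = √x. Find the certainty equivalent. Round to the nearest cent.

$22,380.16

E[u] = 0.96·√22500 + 0.04·√19600 = 0.96·150 + 0.04·140 = 149.6
CE = (149.6)² = 22380.16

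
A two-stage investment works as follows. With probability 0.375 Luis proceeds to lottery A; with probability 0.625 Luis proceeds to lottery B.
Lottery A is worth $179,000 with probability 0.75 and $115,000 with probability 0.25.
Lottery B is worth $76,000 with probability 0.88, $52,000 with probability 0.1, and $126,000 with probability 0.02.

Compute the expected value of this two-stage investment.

$107,750

EV(A) = 0.75 × 179000 + 0.25 × 115000 = 134250 + 28750 = 163000
EV(B) = 0.88 × 76000 + 0.1 × 52000 + 0.02 × 126000 = 66880 + 5200 + 2520 = 74600
Overall = 0.375 × 163000 + 0.625 × 74600 = 61125 + 46625 = 107750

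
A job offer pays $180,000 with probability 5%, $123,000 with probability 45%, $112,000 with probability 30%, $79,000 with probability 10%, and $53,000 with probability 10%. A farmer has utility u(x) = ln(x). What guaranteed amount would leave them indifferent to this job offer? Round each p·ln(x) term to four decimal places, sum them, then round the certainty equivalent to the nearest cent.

E[u] = 0.05·ln(180000) + 0.45·ln(123000) + 0.3·ln(112000) + 0.1·ln(79000) + 0.1·ln(53000) = 0.6050 + 5.2740 + 3.4879 + 1.1277 + 1.0878 = 11.5824
CE = e^11.5824 ≈ 107194.48

$107,194.48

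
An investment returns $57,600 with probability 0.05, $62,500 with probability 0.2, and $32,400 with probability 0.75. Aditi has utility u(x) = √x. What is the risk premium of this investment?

E[u] = 0.05·√57600 + 0.2·√62500 + 0.75·√32400 = 0.05·240 + 0.2·250 + 0.75·180 = 197
CE = (197)² = 38809
Risk premium = EV − CE = 39680 − 38809 = 871

$871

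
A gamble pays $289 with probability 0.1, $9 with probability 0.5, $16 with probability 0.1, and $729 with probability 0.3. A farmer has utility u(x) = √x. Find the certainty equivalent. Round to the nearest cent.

E[u] = 0.1·√289 + 0.5·√9 + 0.1·√16 + 0.3·√729 = 0.1·17 + 0.5·3 + 0.1·4 + 0.3·27 = 11.7
CE = (11.7)² = 136.89

$136.89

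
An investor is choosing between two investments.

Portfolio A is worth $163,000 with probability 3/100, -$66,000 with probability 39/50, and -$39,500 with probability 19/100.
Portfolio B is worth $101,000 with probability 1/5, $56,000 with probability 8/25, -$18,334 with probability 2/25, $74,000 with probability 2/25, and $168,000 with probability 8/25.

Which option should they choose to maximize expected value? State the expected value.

Portfolio A = 3/100 × 163000 + 39/50 × (-66000) + 19/100 × (-39500) = 4890 − 51480 − 7505 = -54095
Portfolio B = 1/5 × 101000 + 8/25 × 56000 + 2/25 × (-18334) + 2/25 × 74000 + 8/25 × 168000 = 20200 + 17920 − 1466.72 + 5920 + 53760 = 96333.28

Portfolio B ($96,333.28)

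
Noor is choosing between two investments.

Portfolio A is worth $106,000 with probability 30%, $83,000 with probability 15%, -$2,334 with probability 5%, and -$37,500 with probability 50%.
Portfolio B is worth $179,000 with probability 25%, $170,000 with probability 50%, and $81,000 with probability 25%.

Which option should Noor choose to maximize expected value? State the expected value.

Portfolio B ($150,000)

Portfolio A = 0.3 × 106000 + 0.15 × 83000 + 0.05 × (-2334) + 0.5 × (-37500) = 31800 + 12450 − 116.7 − 18750 = 25383.3
Portfolio B = 0.25 × 179000 + 0.5 × 170000 + 0.25 × 81000 = 44750 + 85000 + 20250 = 150000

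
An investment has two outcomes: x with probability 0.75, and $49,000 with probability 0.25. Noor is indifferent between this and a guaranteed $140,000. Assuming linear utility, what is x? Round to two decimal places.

0.75·x + 0.25·49000 = 140000
0.75·x = 140000 − 12250 = 127750
x = 127750 / 0.75 = 170333.3333

x = $170,333.33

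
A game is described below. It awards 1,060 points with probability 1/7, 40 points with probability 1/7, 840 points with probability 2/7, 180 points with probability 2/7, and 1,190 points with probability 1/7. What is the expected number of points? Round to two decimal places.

EV = 1/7 × 1060 + 1/7 × 40 + 2/7 × 840 + 2/7 × 180 + 1/7 × 1190 = 151.4286 + 5.7143 + 240 + 51.4286 + 170 = 618.5714

618.57 points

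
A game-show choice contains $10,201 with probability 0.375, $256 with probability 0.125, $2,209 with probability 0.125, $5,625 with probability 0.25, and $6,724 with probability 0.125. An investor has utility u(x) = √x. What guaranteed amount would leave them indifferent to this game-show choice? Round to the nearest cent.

$5,587.56

E[u] = 0.375·√10201 + 0.125·√256 + 0.125·√2209 + 0.25·√5625 + 0.125·√6724 = 0.375·101 + 0.125·16 + 0.125·47 + 0.25·75 + 0.125·82 = 74.75
CE = (74.75)² = 5587.5625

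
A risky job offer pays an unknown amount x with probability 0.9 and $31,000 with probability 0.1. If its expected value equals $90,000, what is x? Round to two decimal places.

0.9·x + 0.1·31000 = 90000
0.9·x = 90000 − 3100 = 86900
x = 86900 / 0.9 = 96555.5556

x = $96,555.56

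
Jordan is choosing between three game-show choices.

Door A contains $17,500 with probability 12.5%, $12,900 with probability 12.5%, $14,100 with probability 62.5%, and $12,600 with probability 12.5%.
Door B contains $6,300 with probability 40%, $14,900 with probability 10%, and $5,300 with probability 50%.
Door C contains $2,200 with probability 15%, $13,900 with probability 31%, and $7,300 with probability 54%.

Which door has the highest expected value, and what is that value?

Door A ($14,187.50)

Door A = 0.125 × 17500 + 0.125 × 12900 + 0.625 × 14100 + 0.125 × 12600 = 2187.5 + 1612.5 + 8812.5 + 1575 = 14187.5
Door B = 0.4 × 6300 + 0.1 × 14900 + 0.5 × 5300 = 2520 + 1490 + 2650 = 6660
Door C = 0.15 × 2200 + 0.31 × 13900 + 0.54 × 7300 = 330 + 4309 + 3942 = 8581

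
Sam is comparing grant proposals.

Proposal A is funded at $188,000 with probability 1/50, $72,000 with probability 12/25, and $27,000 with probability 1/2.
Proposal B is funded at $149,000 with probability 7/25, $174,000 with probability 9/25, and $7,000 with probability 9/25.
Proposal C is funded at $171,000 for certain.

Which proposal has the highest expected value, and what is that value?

Proposal C ($171,000)

Proposal A = 1/50 × 188000 + 12/25 × 72000 + 1/2 × 27000 = 3760 + 34560 + 13500 = 51820
Proposal B = 7/25 × 149000 + 9/25 × 174000 + 9/25 × 7000 = 41720 + 62640 + 2520 = 106880
Proposal C: 171000 (certain)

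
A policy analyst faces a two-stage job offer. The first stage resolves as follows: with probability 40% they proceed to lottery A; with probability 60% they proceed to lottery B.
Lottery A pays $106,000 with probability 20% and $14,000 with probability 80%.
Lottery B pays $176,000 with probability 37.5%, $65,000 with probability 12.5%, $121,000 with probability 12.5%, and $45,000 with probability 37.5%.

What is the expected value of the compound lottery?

EV(A) = 0.2 × 106000 + 0.8 × 14000 = 21200 + 11200 = 32400
EV(B) = 0.375 × 176000 + 0.125 × 65000 + 0.125 × 121000 + 0.375 × 45000 = 66000 + 8125 + 15125 + 16875 = 106125
Overall = 0.4 × 32400 + 0.6 × 106125 = 12960 + 63675 = 76635

$76,635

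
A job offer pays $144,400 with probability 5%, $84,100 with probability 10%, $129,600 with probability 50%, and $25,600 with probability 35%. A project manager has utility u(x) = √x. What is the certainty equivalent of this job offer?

$80,656

E[u] = 0.05·√144400 + 0.1·√84100 + 0.5·√129600 + 0.35·√25600 = 0.05·380 + 0.1·290 + 0.5·360 + 0.35·160 = 284
CE = (284)² = 80656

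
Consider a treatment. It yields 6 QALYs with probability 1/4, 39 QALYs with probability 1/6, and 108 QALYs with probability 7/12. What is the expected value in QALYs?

71 QALYs

EV = 1/4 × 6 + 1/6 × 39 + 7/12 × 108 = 1.5 + 6.5 + 63 = 71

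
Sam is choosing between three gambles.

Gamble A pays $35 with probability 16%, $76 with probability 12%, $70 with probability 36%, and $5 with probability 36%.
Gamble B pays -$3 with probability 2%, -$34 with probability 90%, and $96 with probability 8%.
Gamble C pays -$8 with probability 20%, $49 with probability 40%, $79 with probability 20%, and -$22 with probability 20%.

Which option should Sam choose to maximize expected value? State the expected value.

Gamble A = 0.16 × 35 + 0.12 × 76 + 0.36 × 70 + 0.36 × 5 = 5.6 + 9.12 + 25.2 + 1.8 = 41.72
Gamble B = 0.02 × (-3) + 0.9 × (-34) + 0.08 × 96 = -0.06 − 30.6 + 7.68 = -22.98
Gamble C = 0.2 × (-8) + 0.4 × 49 + 0.2 × 79 + 0.2 × (-22) = -1.6 + 19.6 + 15.8 − 4.4 = 29.4

Gamble A ($41.72)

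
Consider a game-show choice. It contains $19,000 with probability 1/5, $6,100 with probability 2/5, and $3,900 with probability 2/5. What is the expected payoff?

$7,800

EV = 1/5 × 19000 + 2/5 × 6100 + 2/5 × 3900 = 3800 + 2440 + 1560 = 7800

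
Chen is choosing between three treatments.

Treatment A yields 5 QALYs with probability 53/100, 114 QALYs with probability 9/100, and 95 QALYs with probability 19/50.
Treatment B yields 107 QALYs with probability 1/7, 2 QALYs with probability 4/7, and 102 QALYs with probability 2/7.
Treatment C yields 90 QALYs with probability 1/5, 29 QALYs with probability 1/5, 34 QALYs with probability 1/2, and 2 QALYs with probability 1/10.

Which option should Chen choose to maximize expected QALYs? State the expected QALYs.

Treatment A (49.01 QALYs)

Treatment A = 53/100 × 5 + 9/100 × 114 + 19/50 × 95 = 2.65 + 10.26 + 36.1 = 49.01
Treatment B = 1/7 × 107 + 4/7 × 2 + 2/7 × 102 = 15.2857 + 1.1429 + 29.1429 = 45.5714
Treatment C = 1/5 × 90 + 1/5 × 29 + 1/2 × 34 + 1/10 × 2 = 18 + 5.8 + 17 + 0.2 = 41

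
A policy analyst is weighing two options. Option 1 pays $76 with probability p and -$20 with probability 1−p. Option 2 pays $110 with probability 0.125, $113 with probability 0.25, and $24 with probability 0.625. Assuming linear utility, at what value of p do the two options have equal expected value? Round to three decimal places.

p = 0.802

EV(Option 2) = 0.125 × 110 + 0.25 × 113 + 0.625 × 24 = 13.75 + 28.25 + 15 = 57
p·76 + (1−p)·(-20) = 57
96p − 20 = 57
p = (57 + 20) / 96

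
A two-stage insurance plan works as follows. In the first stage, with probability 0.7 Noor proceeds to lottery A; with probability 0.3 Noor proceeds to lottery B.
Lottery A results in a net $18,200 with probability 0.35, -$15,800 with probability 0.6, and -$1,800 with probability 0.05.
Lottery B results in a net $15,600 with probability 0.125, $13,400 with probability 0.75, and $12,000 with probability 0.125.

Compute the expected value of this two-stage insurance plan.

EV(A) = 0.35 × 18200 + 0.6 × (-15800) + 0.05 × (-1800) = 6370 − 9480 − 90 = -3200
EV(B) = 0.125 × 15600 + 0.75 × 13400 + 0.125 × 12000 = 1950 + 10050 + 1500 = 13500
Overall = 0.7 × (-3200) + 0.3 × 13500 = -2240 + 4050 = 1810

$1,810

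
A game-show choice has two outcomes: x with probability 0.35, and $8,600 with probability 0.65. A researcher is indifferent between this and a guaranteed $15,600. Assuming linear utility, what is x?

x = $28,600

0.35·x + 0.65·8600 = 15600
0.35·x = 15600 − 5590 = 10010
x = 10010 / 0.35 = 28600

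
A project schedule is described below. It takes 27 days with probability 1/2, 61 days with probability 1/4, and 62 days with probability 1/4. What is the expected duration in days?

EV = 1/2 × 27 + 1/4 × 61 + 1/4 × 62 = 13.5 + 15.25 + 15.5 = 44.25

44.25 days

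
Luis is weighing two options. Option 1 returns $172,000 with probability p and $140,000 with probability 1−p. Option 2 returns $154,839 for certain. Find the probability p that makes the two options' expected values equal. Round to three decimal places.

p·172000 + (1−p)·140000 = 154839
32000p + 140000 = 154839
p = (154839 − 140000) / 32000

p = 0.464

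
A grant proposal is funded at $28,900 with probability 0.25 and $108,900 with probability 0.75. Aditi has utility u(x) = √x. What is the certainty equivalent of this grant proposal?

E[u] = 0.25·√28900 + 0.75·√108900 = 0.25·170 + 0.75·330 = 290
CE = (290)² = 84100

$84,100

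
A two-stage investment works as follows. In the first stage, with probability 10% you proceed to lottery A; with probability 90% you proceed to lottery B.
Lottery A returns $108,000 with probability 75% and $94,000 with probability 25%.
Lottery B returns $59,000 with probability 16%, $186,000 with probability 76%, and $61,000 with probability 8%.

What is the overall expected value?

EV(A) = 0.75 × 108000 + 0.25 × 94000 = 81000 + 23500 = 104500
EV(B) = 0.16 × 59000 + 0.76 × 186000 + 0.08 × 61000 = 9440 + 141360 + 4880 = 155680
Overall = 0.1 × 104500 + 0.9 × 155680 = 10450 + 140112 = 150562

$150,562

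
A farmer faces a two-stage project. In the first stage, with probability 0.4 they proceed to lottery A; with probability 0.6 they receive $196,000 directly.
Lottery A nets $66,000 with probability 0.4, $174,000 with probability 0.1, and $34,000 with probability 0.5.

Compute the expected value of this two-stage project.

$141,920

EV(A) = 0.4 × 66000 + 0.1 × 174000 + 0.5 × 34000 = 26400 + 17400 + 17000 = 60800
Branch B: 196000 (certain)
Overall = 0.4 × 60800 + 0.6 × 196000 = 24320 + 117600 = 141920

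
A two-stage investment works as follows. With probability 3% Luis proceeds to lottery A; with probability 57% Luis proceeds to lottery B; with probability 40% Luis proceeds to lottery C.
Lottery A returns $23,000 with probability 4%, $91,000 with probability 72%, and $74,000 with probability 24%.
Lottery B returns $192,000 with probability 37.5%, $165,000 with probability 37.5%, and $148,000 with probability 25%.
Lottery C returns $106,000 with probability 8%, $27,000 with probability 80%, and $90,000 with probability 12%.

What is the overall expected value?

$116,276.75

EV(A) = 0.04 × 23000 + 0.72 × 91000 + 0.24 × 74000 = 920 + 65520 + 17760 = 84200
EV(B) = 0.375 × 192000 + 0.375 × 165000 + 0.25 × 148000 = 72000 + 61875 + 37000 = 170875
EV(C) = 0.08 × 106000 + 0.8 × 27000 + 0.12 × 90000 = 8480 + 21600 + 10800 = 40880
Overall = 0.03 × 84200 + 0.57 × 170875 + 0.4 × 40880 = 2526 + 97398.75 + 16352 = 116276.75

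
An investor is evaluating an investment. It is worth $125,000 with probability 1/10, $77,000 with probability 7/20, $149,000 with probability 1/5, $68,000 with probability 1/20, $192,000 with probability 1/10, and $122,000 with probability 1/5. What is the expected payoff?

EV = 1/10 × 125000 + 7/20 × 77000 + 1/5 × 149000 + 1/20 × 68000 + 1/10 × 192000 + 1/5 × 122000 = 12500 + 26950 + 29800 + 3400 + 19200 + 24400 = 116250

$116,250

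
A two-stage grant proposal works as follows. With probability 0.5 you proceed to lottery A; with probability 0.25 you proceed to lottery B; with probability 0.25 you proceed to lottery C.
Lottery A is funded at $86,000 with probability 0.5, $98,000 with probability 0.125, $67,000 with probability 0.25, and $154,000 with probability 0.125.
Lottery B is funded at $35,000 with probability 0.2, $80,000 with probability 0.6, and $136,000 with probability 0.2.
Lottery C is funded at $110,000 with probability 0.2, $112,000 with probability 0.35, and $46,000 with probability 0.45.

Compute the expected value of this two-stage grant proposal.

EV(A) = 0.5 × 86000 + 0.125 × 98000 + 0.25 × 67000 + 0.125 × 154000 = 43000 + 12250 + 16750 + 19250 = 91250
EV(B) = 0.2 × 35000 + 0.6 × 80000 + 0.2 × 136000 = 7000 + 48000 + 27200 = 82200
EV(C) = 0.2 × 110000 + 0.35 × 112000 + 0.45 × 46000 = 22000 + 39200 + 20700 = 81900
Overall = 0.5 × 91250 + 0.25 × 82200 + 0.25 × 81900 = 45625 + 20550 + 20475 = 86650

$86,650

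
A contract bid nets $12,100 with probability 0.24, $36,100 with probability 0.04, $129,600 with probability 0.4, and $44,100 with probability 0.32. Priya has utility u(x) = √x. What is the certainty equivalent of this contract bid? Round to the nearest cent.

$60,123.04

E[u] = 0.24·√12100 + 0.04·√36100 + 0.4·√129600 + 0.32·√44100 = 0.24·110 + 0.04·190 + 0.4·360 + 0.32·210 = 245.2
CE = (245.2)² = 60123.04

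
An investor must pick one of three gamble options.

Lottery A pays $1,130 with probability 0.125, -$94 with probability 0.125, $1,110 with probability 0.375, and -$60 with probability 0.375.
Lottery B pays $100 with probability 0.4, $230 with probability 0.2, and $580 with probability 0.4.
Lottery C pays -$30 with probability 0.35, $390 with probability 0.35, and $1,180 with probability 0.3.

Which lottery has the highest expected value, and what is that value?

Lottery A = 0.125 × 1130 + 0.125 × (-94) + 0.375 × 1110 + 0.375 × (-60) = 141.25 − 11.75 + 416.25 − 22.5 = 523.25
Lottery B = 0.4 × 100 + 0.2 × 230 + 0.4 × 580 = 40 + 46 + 232 = 318
Lottery C = 0.35 × (-30) + 0.35 × 390 + 0.3 × 1180 = -10.5 + 136.5 + 354 = 480

Lottery A ($523.25)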